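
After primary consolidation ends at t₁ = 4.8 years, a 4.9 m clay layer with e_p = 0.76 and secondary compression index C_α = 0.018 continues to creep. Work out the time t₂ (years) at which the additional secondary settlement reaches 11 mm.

t₂ ≈ 7.96 years

S_s = C_α·H/(1+e_p)·log₁₀(t₂/t₁) ⇒ log₁₀(t₂/t₁) = S_s·(1+e_p)/(C_α·H).
log₁₀(t₂/t₁) = 0.011 × (1+0.76) / (0.018×4.9) = 0.2195
t₂ = t₁ × 10^0.2195 = 4.8 × 1.658 = 7.957 years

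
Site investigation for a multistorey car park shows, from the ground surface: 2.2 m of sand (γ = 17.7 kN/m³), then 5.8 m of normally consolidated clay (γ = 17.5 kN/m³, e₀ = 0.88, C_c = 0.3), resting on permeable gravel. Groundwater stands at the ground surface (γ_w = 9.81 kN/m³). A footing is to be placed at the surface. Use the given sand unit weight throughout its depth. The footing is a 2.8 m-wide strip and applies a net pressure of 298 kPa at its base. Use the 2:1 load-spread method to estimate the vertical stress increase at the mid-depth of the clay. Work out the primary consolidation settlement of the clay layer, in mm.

Mid-depth of clay below the ground surface: z = 2.2 + 5.8/2 = 5.1 m.
Total vertical stress at mid-clay: σ_v = 17.7×2.2 + 17.5×2.9 = 89.69 kPa.
Pore pressure: u = 9.81×(5.1 − 0) = 50.031 kPa.
Initial effective stress: σ'_0 = σ_v − u = 89.69 − 50.031 = 39.659 kPa.
Stress increase at mid-clay by the 2:1 spreading method:
Δσ = qB/(B+z) = 298×2.8/(2.8+5.1) = 105.62 kPa
Final effective stress: σ'_f = σ'_0 + Δσ = 39.659 + 105.62 = 145.28 kPa.
Normally consolidated clay, so the full stress increment lies on the virgin compression line:
S_c = C_c·H/(1+e₀)·log₁₀(σ'_f/σ'_0) = 0.3×5.8/(1+0.88)×log₁₀(145.28/39.659)
    = 0.92553 × 0.56386 = 0.5219 m

S_c ≈ 522 mm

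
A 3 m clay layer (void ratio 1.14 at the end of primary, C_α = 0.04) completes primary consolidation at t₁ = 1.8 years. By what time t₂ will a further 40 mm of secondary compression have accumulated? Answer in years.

t₂ ≈ 9.3 years

S_s = C_α·H/(1+e_p)·log₁₀(t₂/t₁) ⇒ log₁₀(t₂/t₁) = S_s·(1+e_p)/(C_α·H).
log₁₀(t₂/t₁) = 0.04 × (1+1.14) / (0.04×3) = 0.7133
t₂ = t₁ × 10^0.7133 = 1.8 × 5.168 = 9.303 years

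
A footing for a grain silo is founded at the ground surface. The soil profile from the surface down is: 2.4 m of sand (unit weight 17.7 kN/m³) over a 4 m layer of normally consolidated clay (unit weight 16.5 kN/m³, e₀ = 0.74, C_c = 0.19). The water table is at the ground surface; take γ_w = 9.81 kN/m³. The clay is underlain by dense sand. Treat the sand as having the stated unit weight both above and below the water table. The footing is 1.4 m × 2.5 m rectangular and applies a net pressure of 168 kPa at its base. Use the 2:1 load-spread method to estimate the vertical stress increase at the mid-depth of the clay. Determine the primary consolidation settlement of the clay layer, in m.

Mid-depth of clay below the ground surface: z = 2.4 + 4/2 = 4.4 m.
Total vertical stress at mid-clay: σ_v = 17.7×2.4 + 16.5×2 = 75.48 kPa.
Pore pressure: u = 9.81×(4.4 − 0) = 43.164 kPa.
Initial effective stress: σ'_0 = σ_v − u = 75.48 − 43.164 = 32.316 kPa.
Stress increase at mid-clay by the 2:1 spreading method:
Δσ = qBL/((B+z)(L+z)) = 168×1.4×2.5/((1.4+4.4)(2.5+4.4)) = 14.693 kPa
Final effective stress: σ'_f = σ'_0 + Δσ = 32.316 + 14.693 = 47.009 kPa.
Normally consolidated clay, so the full stress increment lies on the virgin compression line:
S_c = C_c·H/(1+e₀)·log₁₀(σ'_f/σ'_0) = 0.19×4/(1+0.74)×log₁₀(47.009/32.316)
    = 0.43678 × 0.16276 = 0.07109 m

S_c ≈ 0.0711 m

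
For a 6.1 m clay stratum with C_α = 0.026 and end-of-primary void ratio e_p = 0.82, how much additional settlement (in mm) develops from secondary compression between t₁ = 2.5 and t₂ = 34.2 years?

Secondary compression: S_s = C_α·H/(1+e_p)·log₁₀(t₂/t₁)
S_s = 0.026×6.1/(1+0.82)×log₁₀(34.2/2.5)
    = 0.08714 × 1.136 = 0.099 m

S_s ≈ 99 mm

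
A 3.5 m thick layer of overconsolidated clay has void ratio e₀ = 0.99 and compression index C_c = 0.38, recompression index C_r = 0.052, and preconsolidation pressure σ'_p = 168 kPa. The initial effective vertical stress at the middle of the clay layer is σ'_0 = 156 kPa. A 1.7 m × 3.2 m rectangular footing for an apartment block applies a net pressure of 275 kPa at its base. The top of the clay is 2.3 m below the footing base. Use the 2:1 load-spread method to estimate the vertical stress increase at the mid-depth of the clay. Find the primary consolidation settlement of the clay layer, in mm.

Mid-depth of clay below the footing base: z = 2.3 + 3.5/2 = 4.05 m.
Stress increase at mid-clay by the 2:1 spreading method:
Δσ = qBL/((B+z)(L+z)) = 275×1.7×3.2/((1.7+4.05)(3.2+4.05)) = 35.886 kPa
Final effective stress: σ'_f = 156 + 35.886 = 191.89 kPa.
σ'_f = 191.89 > σ'_p = 168 kPa, so the stress path crosses the preconsolidation pressure — recompression up to σ'_p, then virgin compression beyond:
S_c = H/(1+e₀)·[C_r·log₁₀(σ'_p/σ'_0) + C_c·log₁₀(σ'_f/σ'_p)]
    = 3.5/1.99 × [0.052×log₁₀(168/156) + 0.38×log₁₀(191.89/168)]
    = 1.7588 × [0.0016736 + 0.021942] = 0.04154 m

S_c ≈ 41.5 mm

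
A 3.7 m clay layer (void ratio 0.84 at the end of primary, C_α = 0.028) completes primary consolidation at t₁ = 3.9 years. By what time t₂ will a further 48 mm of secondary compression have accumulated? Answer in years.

t₂ ≈ 27.8 years

S_s = C_α·H/(1+e_p)·log₁₀(t₂/t₁) ⇒ log₁₀(t₂/t₁) = S_s·(1+e_p)/(C_α·H).
log₁₀(t₂/t₁) = 0.048 × (1+0.84) / (0.028×3.7) = 0.8525
t₂ = t₁ × 10^0.8525 = 3.9 × 7.12 = 27.77 years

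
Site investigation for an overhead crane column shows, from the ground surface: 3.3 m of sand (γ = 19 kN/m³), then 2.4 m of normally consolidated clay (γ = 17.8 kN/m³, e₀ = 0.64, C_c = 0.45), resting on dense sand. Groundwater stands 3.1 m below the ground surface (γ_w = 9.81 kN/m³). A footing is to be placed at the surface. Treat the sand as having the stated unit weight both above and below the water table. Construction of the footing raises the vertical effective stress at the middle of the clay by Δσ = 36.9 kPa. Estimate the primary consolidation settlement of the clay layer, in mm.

S_c ≈ 121 mm

Mid-depth of clay below the ground surface: z = 3.3 + 2.4/2 = 4.5 m.
Total vertical stress at mid-clay: σ_v = 19×3.3 + 17.8×1.2 = 84.06 kPa.
Pore pressure: u = 9.81×(4.5 − 3.1) = 13.734 kPa.
Initial effective stress: σ'_0 = σ_v − u = 84.06 − 13.734 = 70.326 kPa.
Final effective stress: σ'_f = σ'_0 + Δσ = 70.326 + 36.9 = 107.23 kPa.
Normally consolidated clay, so the full stress increment lies on the virgin compression line:
S_c = C_c·H/(1+e₀)·log₁₀(σ'_f/σ'_0) = 0.45×2.4/(1+0.64)×log₁₀(107.23/70.326)
    = 0.65854 × 0.1832 = 0.1206 m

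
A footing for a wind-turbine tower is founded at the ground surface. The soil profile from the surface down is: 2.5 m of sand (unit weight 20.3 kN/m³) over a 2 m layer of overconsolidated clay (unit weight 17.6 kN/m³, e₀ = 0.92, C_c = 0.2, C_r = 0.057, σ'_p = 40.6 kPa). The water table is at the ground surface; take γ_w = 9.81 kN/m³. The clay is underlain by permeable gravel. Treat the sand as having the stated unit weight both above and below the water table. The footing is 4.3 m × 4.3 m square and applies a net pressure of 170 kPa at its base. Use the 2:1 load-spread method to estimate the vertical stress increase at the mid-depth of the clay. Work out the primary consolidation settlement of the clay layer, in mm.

Mid-depth of clay below the ground surface: z = 2.5 + 2/2 = 3.5 m.
Total vertical stress at mid-clay: σ_v = 20.3×2.5 + 17.6×1 = 68.35 kPa.
Pore pressure: u = 9.81×(3.5 − 0) = 34.335 kPa.
Initial effective stress: σ'_0 = σ_v − u = 68.35 − 34.335 = 34.015 kPa.
Stress increase at mid-clay by the 2:1 spreading method:
Δσ = qBL/((B+z)(L+z)) = 170×4.3×4.3/((4.3+3.5)(4.3+3.5)) = 51.665 kPa
Final effective stress: σ'_f = 34.015 + 51.665 = 85.68 kPa.
σ'_f = 85.68 > σ'_p = 40.6 kPa, so the stress path crosses the preconsolidation pressure — recompression up to σ'_p, then virgin compression beyond:
S_c = H/(1+e₀)·[C_r·log₁₀(σ'_p/σ'_0) + C_c·log₁₀(σ'_f/σ'_p)]
    = 2/1.92 × [0.057×log₁₀(40.6/34.015) + 0.2×log₁₀(85.68/40.6)]
    = 1.0417 × [0.0043808 + 0.064871] = 0.07214 m

S_c ≈ 72.1 mm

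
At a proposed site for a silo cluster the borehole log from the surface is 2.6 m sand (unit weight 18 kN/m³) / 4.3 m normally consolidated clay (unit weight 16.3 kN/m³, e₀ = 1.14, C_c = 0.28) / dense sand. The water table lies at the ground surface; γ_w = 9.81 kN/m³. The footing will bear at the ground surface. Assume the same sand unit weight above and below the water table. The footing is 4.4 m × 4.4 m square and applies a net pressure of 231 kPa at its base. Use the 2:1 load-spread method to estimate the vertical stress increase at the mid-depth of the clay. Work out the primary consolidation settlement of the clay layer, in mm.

S_c ≈ 225 mm

Mid-depth of clay below the ground surface: z = 2.6 + 4.3/2 = 4.75 m.
Total vertical stress at mid-clay: σ_v = 18×2.6 + 16.3×2.15 = 81.845 kPa.
Pore pressure: u = 9.81×(4.75 − 0) = 46.598 kPa.
Initial effective stress: σ'_0 = σ_v − u = 81.845 − 46.598 = 35.247 kPa.
Stress increase at mid-clay by the 2:1 spreading method:
Δσ = qBL/((B+z)(L+z)) = 231×4.4×4.4/((4.4+4.75)(4.4+4.75)) = 53.416 kPa
Final effective stress: σ'_f = σ'_0 + Δσ = 35.247 + 53.416 = 88.663 kPa.
Normally consolidated clay, so the full stress increment lies on the virgin compression line:
S_c = C_c·H/(1+e₀)·log₁₀(σ'_f/σ'_0) = 0.28×4.3/(1+1.14)×log₁₀(88.663/35.247)
    = 0.56262 × 0.40062 = 0.2254 m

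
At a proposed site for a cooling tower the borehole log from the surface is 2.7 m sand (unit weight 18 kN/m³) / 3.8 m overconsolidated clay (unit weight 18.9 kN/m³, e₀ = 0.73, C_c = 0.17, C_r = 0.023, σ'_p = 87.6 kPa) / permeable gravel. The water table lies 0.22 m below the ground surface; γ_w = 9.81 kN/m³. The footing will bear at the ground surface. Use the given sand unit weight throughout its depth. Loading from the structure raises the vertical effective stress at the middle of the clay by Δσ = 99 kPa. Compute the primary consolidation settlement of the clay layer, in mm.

S_c ≈ 93 mm

Mid-depth of clay below the ground surface: z = 2.7 + 3.8/2 = 4.6 m.
Total vertical stress at mid-clay: σ_v = 18×2.7 + 18.9×1.9 = 84.51 kPa.
Pore pressure: u = 9.81×(4.6 − 0.22) = 42.968 kPa.
Initial effective stress: σ'_0 = σ_v − u = 84.51 − 42.968 = 41.542 kPa.
Final effective stress: σ'_f = 41.542 + 99 = 140.54 kPa.
σ'_f = 140.54 > σ'_p = 87.6 kPa, so the stress path crosses the preconsolidation pressure — recompression up to σ'_p, then virgin compression beyond:
S_c = H/(1+e₀)·[C_r·log₁₀(σ'_p/σ'_0) + C_c·log₁₀(σ'_f/σ'_p)]
    = 3.8/1.73 × [0.023×log₁₀(87.6/41.542) + 0.17×log₁₀(140.54/87.6)]
    = 2.1965 × [0.0074524 + 0.0349] = 0.09303 m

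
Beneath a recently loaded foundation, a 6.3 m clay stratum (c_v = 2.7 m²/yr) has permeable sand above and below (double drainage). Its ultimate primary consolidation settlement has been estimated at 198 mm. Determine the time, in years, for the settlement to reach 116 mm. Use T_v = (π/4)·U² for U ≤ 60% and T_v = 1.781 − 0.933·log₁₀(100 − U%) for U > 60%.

t ≈ 0.991 years

Drainage path length: H_d = H/2 = 3.15 m (double drainage).
U = S(t)/S_ult = 116/198 = 0.5859.
U ≤ 60%: T_v = (π/4)·U² = (π/4)×0.58586² = 0.26957.
t = T_v·H_d²/c_v = 0.26957×3.15²/2.7 = 0.9907 years.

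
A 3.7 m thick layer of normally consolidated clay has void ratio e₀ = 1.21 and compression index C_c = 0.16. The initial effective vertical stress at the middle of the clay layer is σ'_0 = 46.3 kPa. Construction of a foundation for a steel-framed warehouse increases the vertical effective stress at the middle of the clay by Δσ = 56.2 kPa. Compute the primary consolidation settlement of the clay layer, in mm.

S_c ≈ 92.5 mm

Final effective stress: σ'_f = σ'_0 + Δσ = 46.3 + 56.2 = 102.5 kPa.
Normally consolidated clay, so the full stress increment lies on the virgin compression line:
S_c = C_c·H/(1+e₀)·log₁₀(σ'_f/σ'_0) = 0.16×3.7/(1+1.21)×log₁₀(102.5/46.3)
    = 0.26787 × 0.34514 = 0.09245 m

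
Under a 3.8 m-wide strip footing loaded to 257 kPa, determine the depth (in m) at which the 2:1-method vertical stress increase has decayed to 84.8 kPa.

z ≈ 7.72 m

2:1 spreading — at depth z the loaded area has grown by z in each plan dimension:
qB/(B+z) = Δσ_z ⇒ z = qB/Δσ_z − B = 257×3.8/84.8 − 3.8 = 7.717 m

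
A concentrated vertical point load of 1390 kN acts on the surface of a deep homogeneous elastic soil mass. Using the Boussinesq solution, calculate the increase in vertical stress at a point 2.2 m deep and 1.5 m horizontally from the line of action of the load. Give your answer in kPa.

Boussinesq vertical stress below a point load on an elastic half-space:
Δσ_z = 3P/(2πz²) · [1 + (r/z)²]^(−5/2)
r/z = 1.5/2.2 = 0.68182; [1+(r/z)²]^(−5/2) = 0.38503.
Δσ_z = 3×1390/(2π×2.2²) × 0.38503 = 137.12 × 0.38503 = 52.8 kPa

Δσ_z ≈ 52.8 kPa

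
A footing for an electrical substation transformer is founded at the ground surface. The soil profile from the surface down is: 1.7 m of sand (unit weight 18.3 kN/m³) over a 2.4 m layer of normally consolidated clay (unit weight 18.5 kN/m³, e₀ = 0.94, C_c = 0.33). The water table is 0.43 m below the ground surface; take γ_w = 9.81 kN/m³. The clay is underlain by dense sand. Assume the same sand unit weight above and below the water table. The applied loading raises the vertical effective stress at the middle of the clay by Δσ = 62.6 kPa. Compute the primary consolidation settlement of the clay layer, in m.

Mid-depth of clay below the ground surface: z = 1.7 + 2.4/2 = 2.9 m.
Total vertical stress at mid-clay: σ_v = 18.3×1.7 + 18.5×1.2 = 53.31 kPa.
Pore pressure: u = 9.81×(2.9 − 0.43) = 24.231 kPa.
Initial effective stress: σ'_0 = σ_v − u = 53.31 − 24.231 = 29.079 kPa.
Final effective stress: σ'_f = σ'_0 + Δσ = 29.079 + 62.6 = 91.679 kPa.
Normally consolidated clay, so the full stress increment lies on the virgin compression line:
S_c = C_c·H/(1+e₀)·log₁₀(σ'_f/σ'_0) = 0.33×2.4/(1+0.94)×log₁₀(91.679/29.079)
    = 0.40825 × 0.49869 = 0.2036 m

S_c ≈ 0.204 m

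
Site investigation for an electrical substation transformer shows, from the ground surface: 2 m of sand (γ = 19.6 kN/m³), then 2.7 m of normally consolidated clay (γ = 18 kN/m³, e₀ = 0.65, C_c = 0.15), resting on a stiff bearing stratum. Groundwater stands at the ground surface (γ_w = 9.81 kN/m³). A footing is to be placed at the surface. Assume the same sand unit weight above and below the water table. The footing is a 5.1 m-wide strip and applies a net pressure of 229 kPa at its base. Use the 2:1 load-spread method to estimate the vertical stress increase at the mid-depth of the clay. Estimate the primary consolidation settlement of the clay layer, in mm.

S_c ≈ 182 mm

Mid-depth of clay below the ground surface: z = 2 + 2.7/2 = 3.35 m.
Total vertical stress at mid-clay: σ_v = 19.6×2 + 18×1.35 = 63.5 kPa.
Pore pressure: u = 9.81×(3.35 − 0) = 32.864 kPa.
Initial effective stress: σ'_0 = σ_v − u = 63.5 − 32.864 = 30.636 kPa.
Stress increase at mid-clay by the 2:1 spreading method:
Δσ = qB/(B+z) = 229×5.1/(5.1+3.35) = 138.21 kPa
Final effective stress: σ'_f = σ'_0 + Δσ = 30.636 + 138.21 = 168.85 kPa.
Normally consolidated clay, so the full stress increment lies on the virgin compression line:
S_c = C_c·H/(1+e₀)·log₁₀(σ'_f/σ'_0) = 0.15×2.7/(1+0.65)×log₁₀(168.85/30.636)
    = 0.24545 × 0.74127 = 0.1819 m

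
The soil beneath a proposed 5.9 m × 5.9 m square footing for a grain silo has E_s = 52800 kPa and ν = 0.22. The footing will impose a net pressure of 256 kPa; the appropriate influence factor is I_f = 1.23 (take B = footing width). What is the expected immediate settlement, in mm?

Immediate (elastic) settlement: S_e = q·B·(1−ν²)/E_s · I_f.
S_e = 256 × 5.9 × (1 − 0.22²) / 52800 × 1.23
    = 256 × 5.9 × 0.9516 / 52800 × 1.23
    = 0.03348 m = 33.48 mm

S_e ≈ 33.5 mm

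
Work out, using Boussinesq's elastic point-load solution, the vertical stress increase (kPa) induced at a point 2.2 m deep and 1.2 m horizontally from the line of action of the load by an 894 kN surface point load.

Δσ_z ≈ 46 kPa

Boussinesq vertical stress below a point load on an elastic half-space:
Δσ_z = 3P/(2πz²) · [1 + (r/z)²]^(−5/2)
r/z = 1.2/2.2 = 0.54545; [1+(r/z)²]^(−5/2) = 0.52145.
Δσ_z = 3×894/(2π×2.2²) × 0.52145 = 88.193 × 0.52145 = 45.99 kPa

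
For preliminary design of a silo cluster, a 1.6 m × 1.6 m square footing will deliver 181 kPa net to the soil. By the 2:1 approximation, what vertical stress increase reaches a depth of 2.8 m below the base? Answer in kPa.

By the 2:1 method the load spreads at 1 horizontal : 2 vertical, so at depth z the loaded area has grown by z in each plan dimension:
Δσ = qBL/((B+z)(L+z)) = 181×1.6×1.6/((1.6+2.8)(1.6+2.8)) = 23.934 kPa

Δσ_z ≈ 23.9 kPa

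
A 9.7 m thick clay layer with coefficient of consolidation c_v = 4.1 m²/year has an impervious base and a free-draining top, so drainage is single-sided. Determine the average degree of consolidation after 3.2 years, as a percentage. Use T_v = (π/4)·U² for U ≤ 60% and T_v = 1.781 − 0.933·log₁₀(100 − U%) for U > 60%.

U ≈ 42.1 %

Drainage path length: H_d = H = 9.7 m (single drainage).
T_v = c_v·t/H_d² = 4.1×3.2/9.7² = 0.13944.
T_v = 0.13944 corresponds to the U ≤ 60% branch:
U = √(4T_v/π) = 0.4214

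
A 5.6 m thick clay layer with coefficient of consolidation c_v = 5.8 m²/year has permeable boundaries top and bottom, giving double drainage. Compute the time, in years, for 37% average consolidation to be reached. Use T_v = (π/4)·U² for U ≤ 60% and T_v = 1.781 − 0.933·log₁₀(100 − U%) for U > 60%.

Drainage path length: H_d = H/2 = 2.8 m (double drainage).
U ≤ 60%: T_v = (π/4)·U² = (π/4)×0.37² = 0.10752.
t = T_v·H_d²/c_v = 0.10752×2.8²/5.8 = 0.1453 years.

t ≈ 0.145 years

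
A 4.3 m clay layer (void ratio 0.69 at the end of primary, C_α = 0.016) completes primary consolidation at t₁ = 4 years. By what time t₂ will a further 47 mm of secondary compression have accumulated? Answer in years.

t₂ ≈ 57.1 years

S_s = C_α·H/(1+e_p)·log₁₀(t₂/t₁) ⇒ log₁₀(t₂/t₁) = S_s·(1+e_p)/(C_α·H).
log₁₀(t₂/t₁) = 0.047 × (1+0.69) / (0.016×4.3) = 1.155
t₂ = t₁ × 10^1.155 = 4 × 14.27 = 57.09 years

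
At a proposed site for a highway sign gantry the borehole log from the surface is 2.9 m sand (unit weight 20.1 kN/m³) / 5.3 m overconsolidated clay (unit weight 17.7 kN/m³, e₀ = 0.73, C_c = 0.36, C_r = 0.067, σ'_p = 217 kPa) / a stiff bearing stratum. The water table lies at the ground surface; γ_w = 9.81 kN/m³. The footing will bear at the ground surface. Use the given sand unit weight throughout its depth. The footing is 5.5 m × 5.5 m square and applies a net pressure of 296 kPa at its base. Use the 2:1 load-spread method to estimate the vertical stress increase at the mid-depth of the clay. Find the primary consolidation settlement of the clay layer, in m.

S_c ≈ 0.0797 m

Mid-depth of clay below the ground surface: z = 2.9 + 5.3/2 = 5.55 m.
Total vertical stress at mid-clay: σ_v = 20.1×2.9 + 17.7×2.65 = 105.19 kPa.
Pore pressure: u = 9.81×(5.55 − 0) = 54.446 kPa.
Initial effective stress: σ'_0 = σ_v − u = 105.19 − 54.446 = 50.744 kPa.
Stress increase at mid-clay by the 2:1 spreading method:
Δσ = qBL/((B+z)(L+z)) = 296×5.5×5.5/((5.5+5.55)(5.5+5.55)) = 73.332 kPa
Final effective stress: σ'_f = 50.744 + 73.332 = 124.08 kPa.
σ'_f = 124.08 ≤ σ'_p = 217 kPa, so the clay remains overconsolidated and only the recompression index applies:
S_c = C_r·H/(1+e₀)·log₁₀(σ'_f/σ'_0) = 0.067×5.3/1.73×log₁₀(124.08/50.744)
    = 0.20526 × 0.38832 = 0.07971 m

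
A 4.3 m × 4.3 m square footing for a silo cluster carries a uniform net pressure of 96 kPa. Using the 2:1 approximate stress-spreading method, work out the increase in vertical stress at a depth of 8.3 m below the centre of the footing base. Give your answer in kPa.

Δσ_z ≈ 11.2 kPa

By the 2:1 method the load spreads at 1 horizontal : 2 vertical, so at depth z the loaded area has grown by z in each plan dimension:
Δσ = qBL/((B+z)(L+z)) = 96×4.3×4.3/((4.3+8.3)(4.3+8.3)) = 11.181 kPa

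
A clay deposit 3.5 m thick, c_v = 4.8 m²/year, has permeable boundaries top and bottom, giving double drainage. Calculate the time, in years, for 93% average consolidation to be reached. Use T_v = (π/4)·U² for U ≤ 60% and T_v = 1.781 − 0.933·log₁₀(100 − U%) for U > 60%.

t ≈ 0.633 years

Drainage path length: H_d = H/2 = 1.75 m (double drainage).
U > 60%: T_v = 1.781 − 0.933·log₁₀(100 − 93) = 0.99252.
t = T_v·H_d²/c_v = 0.99252×1.75²/4.8 = 0.6332 years.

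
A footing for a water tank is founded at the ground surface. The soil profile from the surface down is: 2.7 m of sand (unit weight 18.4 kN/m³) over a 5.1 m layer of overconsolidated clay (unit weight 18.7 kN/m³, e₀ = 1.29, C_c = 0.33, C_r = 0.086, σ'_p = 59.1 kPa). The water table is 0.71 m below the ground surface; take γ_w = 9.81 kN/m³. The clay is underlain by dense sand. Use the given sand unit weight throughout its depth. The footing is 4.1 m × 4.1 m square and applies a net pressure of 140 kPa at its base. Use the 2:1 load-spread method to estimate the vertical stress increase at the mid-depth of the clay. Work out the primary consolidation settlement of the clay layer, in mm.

S_c ≈ 105 mm

Mid-depth of clay below the ground surface: z = 2.7 + 5.1/2 = 5.25 m.
Total vertical stress at mid-clay: σ_v = 18.4×2.7 + 18.7×2.55 = 97.365 kPa.
Pore pressure: u = 9.81×(5.25 − 0.71) = 44.537 kPa.
Initial effective stress: σ'_0 = σ_v − u = 97.365 − 44.537 = 52.828 kPa.
Stress increase at mid-clay by the 2:1 spreading method:
Δσ = qBL/((B+z)(L+z)) = 140×4.1×4.1/((4.1+5.25)(4.1+5.25)) = 26.92 kPa
Final effective stress: σ'_f = 52.828 + 26.92 = 79.748 kPa.
σ'_f = 79.748 > σ'_p = 59.1 kPa, so the stress path crosses the preconsolidation pressure — recompression up to σ'_p, then virgin compression beyond:
S_c = H/(1+e₀)·[C_r·log₁₀(σ'_p/σ'_0) + C_c·log₁₀(σ'_f/σ'_p)]
    = 5.1/2.29 × [0.086×log₁₀(59.1/52.828) + 0.33×log₁₀(79.748/59.1)]
    = 2.2271 × [0.0041902 + 0.042944] = 0.105 m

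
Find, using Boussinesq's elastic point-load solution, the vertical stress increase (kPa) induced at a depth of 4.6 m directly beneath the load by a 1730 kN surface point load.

Boussinesq vertical stress below a point load on an elastic half-space:
Δσ_z = 3P/(2πz²) · [1 + (r/z)²]^(−5/2)
r/z = 0/4.6 = 0; [1+(r/z)²]^(−5/2) = 1.
Δσ_z = 3×1730/(2π×4.6²) × 1 = 39.037 × 1 = 39.04 kPa

Δσ_z ≈ 39 kPa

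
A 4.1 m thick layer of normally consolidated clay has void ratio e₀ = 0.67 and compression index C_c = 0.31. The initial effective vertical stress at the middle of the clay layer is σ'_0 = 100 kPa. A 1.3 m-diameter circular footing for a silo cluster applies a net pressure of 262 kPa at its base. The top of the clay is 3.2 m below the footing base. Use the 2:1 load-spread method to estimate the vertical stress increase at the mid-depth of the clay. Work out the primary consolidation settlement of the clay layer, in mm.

S_c ≈ 32.5 mm

Mid-depth of clay below the footing base: z = 3.2 + 4.1/2 = 5.25 m.
Stress increase at mid-clay by the 2:1 spreading method:
Δσ ≈ qD²/(D+z)² = 262×1.3²/(1.3+5.25)² = 10.321 kPa
Final effective stress: σ'_f = σ'_0 + Δσ = 100 + 10.321 = 110.32 kPa.
Normally consolidated clay, so the full stress increment lies on the virgin compression line:
S_c = C_c·H/(1+e₀)·log₁₀(σ'_f/σ'_0) = 0.31×4.1/(1+0.67)×log₁₀(110.32/100)
    = 0.76108 × 0.042654 = 0.03246 m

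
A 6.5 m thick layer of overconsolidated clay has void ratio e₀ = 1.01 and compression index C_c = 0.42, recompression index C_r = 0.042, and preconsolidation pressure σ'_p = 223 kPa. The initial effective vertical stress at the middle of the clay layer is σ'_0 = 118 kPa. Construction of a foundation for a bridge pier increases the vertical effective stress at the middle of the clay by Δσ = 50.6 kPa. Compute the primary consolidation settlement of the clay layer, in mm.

Final effective stress: σ'_f = 118 + 50.6 = 168.6 kPa.
σ'_f = 168.6 ≤ σ'_p = 223 kPa, so the clay remains overconsolidated and only the recompression index applies:
S_c = C_r·H/(1+e₀)·log₁₀(σ'_f/σ'_0) = 0.042×6.5/2.01×log₁₀(168.6/118)
    = 0.13582 × 0.15498 = 0.02105 m

S_c ≈ 21 mm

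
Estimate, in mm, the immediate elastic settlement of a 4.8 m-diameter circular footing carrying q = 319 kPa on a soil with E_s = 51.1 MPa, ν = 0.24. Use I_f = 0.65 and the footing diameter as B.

S_e ≈ 18.4 mm

Immediate (elastic) settlement: S_e = q·B·(1−ν²)/E_s · I_f.
E_s = 51.1 MPa = 51100 kPa.
S_e = 319 × 4.8 × (1 − 0.24²) / 51100 × 0.65
    = 319 × 4.8 × 0.9424 / 51100 × 0.65
    = 0.01836 m = 18.36 mm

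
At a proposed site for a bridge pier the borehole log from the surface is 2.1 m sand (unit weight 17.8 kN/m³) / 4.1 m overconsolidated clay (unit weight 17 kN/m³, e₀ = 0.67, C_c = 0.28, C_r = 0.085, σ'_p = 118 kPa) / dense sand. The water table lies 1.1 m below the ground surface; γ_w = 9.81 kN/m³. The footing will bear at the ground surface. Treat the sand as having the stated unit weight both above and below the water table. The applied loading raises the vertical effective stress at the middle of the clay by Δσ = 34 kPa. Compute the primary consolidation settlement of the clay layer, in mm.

S_c ≈ 53.5 mm

Mid-depth of clay below the ground surface: z = 2.1 + 4.1/2 = 4.15 m.
Total vertical stress at mid-clay: σ_v = 17.8×2.1 + 17×2.05 = 72.23 kPa.
Pore pressure: u = 9.81×(4.15 − 1.1) = 29.921 kPa.
Initial effective stress: σ'_0 = σ_v − u = 72.23 − 29.921 = 42.309 kPa.
Final effective stress: σ'_f = 42.309 + 34 = 76.309 kPa.
σ'_f = 76.309 ≤ σ'_p = 118 kPa, so the clay remains overconsolidated and only the recompression index applies:
S_c = C_r·H/(1+e₀)·log₁₀(σ'_f/σ'_0) = 0.085×4.1/1.67×log₁₀(76.309/42.309)
    = 0.20868 × 0.25614 = 0.05345 m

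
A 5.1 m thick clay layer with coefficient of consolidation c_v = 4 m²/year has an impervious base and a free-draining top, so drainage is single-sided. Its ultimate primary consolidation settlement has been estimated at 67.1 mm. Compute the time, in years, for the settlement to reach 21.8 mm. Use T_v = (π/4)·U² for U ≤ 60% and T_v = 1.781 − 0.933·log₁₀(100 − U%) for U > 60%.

Drainage path length: H_d = H = 5.1 m (single drainage).
U = S(t)/S_ult = 21.8/67.1 = 0.3249.
U ≤ 60%: T_v = (π/4)·U² = (π/4)×0.32489² = 0.082901.
t = T_v·H_d²/c_v = 0.082901×5.1²/4 = 0.5391 years.

t ≈ 0.539 years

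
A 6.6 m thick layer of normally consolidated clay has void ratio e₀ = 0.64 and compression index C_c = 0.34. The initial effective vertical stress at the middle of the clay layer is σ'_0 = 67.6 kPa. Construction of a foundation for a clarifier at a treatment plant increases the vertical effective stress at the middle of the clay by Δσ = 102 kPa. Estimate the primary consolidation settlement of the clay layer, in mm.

S_c ≈ 547 mm

Final effective stress: σ'_f = σ'_0 + Δσ = 67.6 + 102 = 169.6 kPa.
Normally consolidated clay, so the full stress increment lies on the virgin compression line:
S_c = C_c·H/(1+e₀)·log₁₀(σ'_f/σ'_0) = 0.34×6.6/(1+0.64)×log₁₀(169.6/67.6)
    = 1.3683 × 0.39948 = 0.5466 m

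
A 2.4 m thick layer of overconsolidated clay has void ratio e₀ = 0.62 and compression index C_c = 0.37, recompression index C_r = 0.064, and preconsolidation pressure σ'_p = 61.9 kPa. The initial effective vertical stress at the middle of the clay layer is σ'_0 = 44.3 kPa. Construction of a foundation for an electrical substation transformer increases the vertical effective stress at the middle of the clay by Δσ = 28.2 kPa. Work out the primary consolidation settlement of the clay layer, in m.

S_c ≈ 0.0514 m

Final effective stress: σ'_f = 44.3 + 28.2 = 72.5 kPa.
σ'_f = 72.5 > σ'_p = 61.9 kPa, so the stress path crosses the preconsolidation pressure — recompression up to σ'_p, then virgin compression beyond:
S_c = H/(1+e₀)·[C_r·log₁₀(σ'_p/σ'_0) + C_c·log₁₀(σ'_f/σ'_p)]
    = 2.4/1.62 × [0.064×log₁₀(61.9/44.3) + 0.37×log₁₀(72.5/61.9)]
    = 1.4815 × [0.0092984 + 0.0254] = 0.05141 m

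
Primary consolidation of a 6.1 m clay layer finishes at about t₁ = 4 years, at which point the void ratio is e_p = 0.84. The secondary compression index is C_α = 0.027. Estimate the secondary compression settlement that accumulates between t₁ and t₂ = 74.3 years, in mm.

S_s ≈ 114 mm

Secondary compression: S_s = C_α·H/(1+e_p)·log₁₀(t₂/t₁)
S_s = 0.027×6.1/(1+0.84)×log₁₀(74.3/4)
    = 0.08951 × 1.269 = 0.1136 m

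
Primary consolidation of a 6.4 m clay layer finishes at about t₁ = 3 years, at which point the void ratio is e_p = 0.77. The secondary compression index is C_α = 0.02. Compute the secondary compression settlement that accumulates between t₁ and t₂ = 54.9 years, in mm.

Secondary compression: S_s = C_α·H/(1+e_p)·log₁₀(t₂/t₁)
S_s = 0.02×6.4/(1+0.77)×log₁₀(54.9/3)
    = 0.07232 × 1.262 = 0.0913 m

S_s ≈ 91.3 mm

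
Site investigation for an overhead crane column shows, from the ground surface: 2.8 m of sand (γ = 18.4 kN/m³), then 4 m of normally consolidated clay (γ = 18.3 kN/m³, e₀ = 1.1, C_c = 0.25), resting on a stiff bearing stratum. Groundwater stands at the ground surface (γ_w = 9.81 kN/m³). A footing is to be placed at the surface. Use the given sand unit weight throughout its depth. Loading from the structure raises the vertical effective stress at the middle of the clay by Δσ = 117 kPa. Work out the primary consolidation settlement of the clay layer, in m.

S_c ≈ 0.279 m

Mid-depth of clay below the ground surface: z = 2.8 + 4/2 = 4.8 m.
Total vertical stress at mid-clay: σ_v = 18.4×2.8 + 18.3×2 = 88.12 kPa.
Pore pressure: u = 9.81×(4.8 − 0) = 47.088 kPa.
Initial effective stress: σ'_0 = σ_v − u = 88.12 − 47.088 = 41.032 kPa.
Final effective stress: σ'_f = σ'_0 + Δσ = 41.032 + 117 = 158.03 kPa.
Normally consolidated clay, so the full stress increment lies on the virgin compression line:
S_c = C_c·H/(1+e₀)·log₁₀(σ'_f/σ'_0) = 0.25×4/(1+1.1)×log₁₀(158.03/41.032)
    = 0.47619 × 0.58562 = 0.2789 m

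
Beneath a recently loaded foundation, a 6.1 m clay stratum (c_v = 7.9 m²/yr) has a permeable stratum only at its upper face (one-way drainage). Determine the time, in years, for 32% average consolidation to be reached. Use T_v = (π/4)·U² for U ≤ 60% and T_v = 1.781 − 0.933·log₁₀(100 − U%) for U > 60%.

t ≈ 0.379 years

Drainage path length: H_d = H = 6.1 m (single drainage).
U ≤ 60%: T_v = (π/4)·U² = (π/4)×0.32² = 0.080425.
t = T_v·H_d²/c_v = 0.080425×6.1²/7.9 = 0.3788 years.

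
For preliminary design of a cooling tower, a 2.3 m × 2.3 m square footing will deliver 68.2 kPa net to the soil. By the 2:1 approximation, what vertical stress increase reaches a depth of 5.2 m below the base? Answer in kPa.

By the 2:1 method the load spreads at 1 horizontal : 2 vertical, so at depth z the loaded area has grown by z in each plan dimension:
Δσ = qBL/((B+z)(L+z)) = 68.2×2.3×2.3/((2.3+5.2)(2.3+5.2)) = 6.4138 kPa

Δσ_z ≈ 6.41 kPa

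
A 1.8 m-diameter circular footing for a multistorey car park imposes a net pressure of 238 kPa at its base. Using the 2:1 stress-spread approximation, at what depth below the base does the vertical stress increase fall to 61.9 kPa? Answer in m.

2:1 spreading — at depth z the loaded area has grown by z in each plan dimension:
qD²/(D+z)² = Δσ_z ⇒ z = D(√(q/Δσ_z) − 1) = 1.8×(√(238/61.9) − 1) = 1.73 m

z ≈ 1.73 m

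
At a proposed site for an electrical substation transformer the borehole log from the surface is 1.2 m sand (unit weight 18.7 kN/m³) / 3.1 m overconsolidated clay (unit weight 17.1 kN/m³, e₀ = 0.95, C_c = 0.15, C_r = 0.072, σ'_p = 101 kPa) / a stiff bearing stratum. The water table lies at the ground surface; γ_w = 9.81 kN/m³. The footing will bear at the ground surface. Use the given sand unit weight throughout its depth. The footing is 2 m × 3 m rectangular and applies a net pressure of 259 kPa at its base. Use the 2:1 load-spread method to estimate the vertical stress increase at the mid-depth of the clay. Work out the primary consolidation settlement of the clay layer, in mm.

S_c ≈ 63.5 mm

Mid-depth of clay below the ground surface: z = 1.2 + 3.1/2 = 2.75 m.
Total vertical stress at mid-clay: σ_v = 18.7×1.2 + 17.1×1.55 = 48.945 kPa.
Pore pressure: u = 9.81×(2.75 − 0) = 26.978 kPa.
Initial effective stress: σ'_0 = σ_v − u = 48.945 − 26.978 = 21.967 kPa.
Stress increase at mid-clay by the 2:1 spreading method:
Δσ = qBL/((B+z)(L+z)) = 259×2×3/((2+2.75)(3+2.75)) = 56.897 kPa
Final effective stress: σ'_f = 21.967 + 56.897 = 78.864 kPa.
σ'_f = 78.864 ≤ σ'_p = 101 kPa, so the clay remains overconsolidated and only the recompression index applies:
S_c = C_r·H/(1+e₀)·log₁₀(σ'_f/σ'_0) = 0.072×3.1/1.95×log₁₀(78.864/21.967)
    = 0.11446 × 0.55511 = 0.06354 m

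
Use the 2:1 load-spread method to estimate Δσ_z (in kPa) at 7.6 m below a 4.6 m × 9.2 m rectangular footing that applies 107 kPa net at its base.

Δσ_z ≈ 22.1 kPa

By the 2:1 method the load spreads at 1 horizontal : 2 vertical, so at depth z the loaded area has grown by z in each plan dimension:
Δσ = qBL/((B+z)(L+z)) = 107×4.6×9.2/((4.6+7.6)(9.2+7.6)) = 22.093 kPa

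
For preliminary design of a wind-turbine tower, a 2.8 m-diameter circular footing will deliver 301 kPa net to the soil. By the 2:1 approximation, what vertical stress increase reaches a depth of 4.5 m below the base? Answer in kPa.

By the 2:1 method the load spreads at 1 horizontal : 2 vertical, so at depth z the loaded area has grown by z in each plan dimension:
Δσ ≈ qD²/(D+z)² = 301×2.8²/(2.8+4.5)² = 44.283 kPa

Δσ_z ≈ 44.3 kPa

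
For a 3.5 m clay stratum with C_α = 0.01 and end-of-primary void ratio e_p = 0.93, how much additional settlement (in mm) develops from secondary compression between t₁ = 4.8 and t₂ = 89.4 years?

Secondary compression: S_s = C_α·H/(1+e_p)·log₁₀(t₂/t₁)
S_s = 0.01×3.5/(1+0.93)×log₁₀(89.4/4.8)
    = 0.01813 × 1.27 = 0.02303 m

S_s ≈ 23 mm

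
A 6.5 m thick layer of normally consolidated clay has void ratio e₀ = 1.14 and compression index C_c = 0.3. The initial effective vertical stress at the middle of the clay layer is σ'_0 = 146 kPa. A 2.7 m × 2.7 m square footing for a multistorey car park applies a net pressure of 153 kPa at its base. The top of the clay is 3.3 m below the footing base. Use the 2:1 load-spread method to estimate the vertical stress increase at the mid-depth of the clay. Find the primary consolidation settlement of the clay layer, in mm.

S_c ≈ 33.9 mm

Mid-depth of clay below the footing base: z = 3.3 + 6.5/2 = 6.55 m.
Stress increase at mid-clay by the 2:1 spreading method:
Δσ = qBL/((B+z)(L+z)) = 153×2.7×2.7/((2.7+6.55)(2.7+6.55)) = 13.036 kPa
Final effective stress: σ'_f = σ'_0 + Δσ = 146 + 13.036 = 159.04 kPa.
Normally consolidated clay, so the full stress increment lies on the virgin compression line:
S_c = C_c·H/(1+e₀)·log₁₀(σ'_f/σ'_0) = 0.3×6.5/(1+1.14)×log₁₀(159.04/146)
    = 0.91121 × 0.037154 = 0.03386 m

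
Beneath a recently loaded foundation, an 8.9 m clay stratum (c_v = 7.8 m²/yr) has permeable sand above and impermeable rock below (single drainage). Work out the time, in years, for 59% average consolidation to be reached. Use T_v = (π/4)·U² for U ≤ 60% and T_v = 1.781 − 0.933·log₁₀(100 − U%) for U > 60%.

Drainage path length: H_d = H = 8.9 m (single drainage).
U ≤ 60%: T_v = (π/4)·U² = (π/4)×0.59² = 0.2734.
t = T_v·H_d²/c_v = 0.2734×8.9²/7.8 = 2.776 years.

t ≈ 2.78 years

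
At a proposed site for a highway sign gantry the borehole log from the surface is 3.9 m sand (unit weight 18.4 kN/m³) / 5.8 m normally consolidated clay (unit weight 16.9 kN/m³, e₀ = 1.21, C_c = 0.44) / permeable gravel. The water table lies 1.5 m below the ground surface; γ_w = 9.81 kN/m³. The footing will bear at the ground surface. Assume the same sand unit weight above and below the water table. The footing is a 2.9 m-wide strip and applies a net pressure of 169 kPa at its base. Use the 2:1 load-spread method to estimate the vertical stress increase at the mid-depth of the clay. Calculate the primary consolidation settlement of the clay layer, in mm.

Mid-depth of clay below the ground surface: z = 3.9 + 5.8/2 = 6.8 m.
Total vertical stress at mid-clay: σ_v = 18.4×3.9 + 16.9×2.9 = 120.77 kPa.
Pore pressure: u = 9.81×(6.8 − 1.5) = 51.993 kPa.
Initial effective stress: σ'_0 = σ_v − u = 120.77 − 51.993 = 68.777 kPa.
Stress increase at mid-clay by the 2:1 spreading method:
Δσ = qB/(B+z) = 169×2.9/(2.9+6.8) = 50.526 kPa
Final effective stress: σ'_f = σ'_0 + Δσ = 68.777 + 50.526 = 119.3 kPa.
Normally consolidated clay, so the full stress increment lies on the virgin compression line:
S_c = C_c·H/(1+e₀)·log₁₀(σ'_f/σ'_0) = 0.44×5.8/(1+1.21)×log₁₀(119.3/68.777)
    = 1.1548 × 0.2392 = 0.2762 m

S_c ≈ 276 mm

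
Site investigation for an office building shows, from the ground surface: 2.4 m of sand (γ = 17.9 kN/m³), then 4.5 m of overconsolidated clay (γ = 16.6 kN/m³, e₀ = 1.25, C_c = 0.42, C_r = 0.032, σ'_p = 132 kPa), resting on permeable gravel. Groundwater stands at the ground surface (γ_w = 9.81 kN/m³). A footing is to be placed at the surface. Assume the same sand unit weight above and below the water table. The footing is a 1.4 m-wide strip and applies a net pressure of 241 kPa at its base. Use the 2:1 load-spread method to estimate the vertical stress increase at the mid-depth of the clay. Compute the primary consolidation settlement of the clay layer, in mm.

Mid-depth of clay below the ground surface: z = 2.4 + 4.5/2 = 4.65 m.
Total vertical stress at mid-clay: σ_v = 17.9×2.4 + 16.6×2.25 = 80.31 kPa.
Pore pressure: u = 9.81×(4.65 − 0) = 45.617 kPa.
Initial effective stress: σ'_0 = σ_v − u = 80.31 − 45.617 = 34.693 kPa.
Stress increase at mid-clay by the 2:1 spreading method:
Δσ = qB/(B+z) = 241×1.4/(1.4+4.65) = 55.769 kPa
Final effective stress: σ'_f = 34.693 + 55.769 = 90.462 kPa.
σ'_f = 90.462 ≤ σ'_p = 132 kPa, so the clay remains overconsolidated and only the recompression index applies:
S_c = C_r·H/(1+e₀)·log₁₀(σ'_f/σ'_0) = 0.032×4.5/2.25×log₁₀(90.462/34.693)
    = 0.064 × 0.41622 = 0.02664 m

S_c ≈ 26.6 mm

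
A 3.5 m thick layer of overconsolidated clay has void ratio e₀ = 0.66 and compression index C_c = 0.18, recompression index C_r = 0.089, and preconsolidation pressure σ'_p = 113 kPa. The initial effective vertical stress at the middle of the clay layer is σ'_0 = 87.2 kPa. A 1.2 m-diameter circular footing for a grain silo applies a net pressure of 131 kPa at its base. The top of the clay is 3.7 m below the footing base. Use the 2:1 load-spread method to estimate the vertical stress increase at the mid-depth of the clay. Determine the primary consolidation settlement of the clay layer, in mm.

Mid-depth of clay below the footing base: z = 3.7 + 3.5/2 = 5.45 m.
Stress increase at mid-clay by the 2:1 spreading method:
Δσ ≈ qD²/(D+z)² = 131×1.2²/(1.2+5.45)² = 4.2657 kPa
Final effective stress: σ'_f = 87.2 + 4.2657 = 91.466 kPa.
σ'_f = 91.466 ≤ σ'_p = 113 kPa, so the clay remains overconsolidated and only the recompression index applies:
S_c = C_r·H/(1+e₀)·log₁₀(σ'_f/σ'_0) = 0.089×3.5/1.66×log₁₀(91.466/87.2)
    = 0.18765 × 0.020743 = 0.003892 m

S_c ≈ 3.89 mm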